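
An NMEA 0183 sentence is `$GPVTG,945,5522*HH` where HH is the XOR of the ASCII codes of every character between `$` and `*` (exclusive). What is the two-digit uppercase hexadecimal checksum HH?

XOR the ASCII codes of the payload characters:
  'G' = 0x47 → acc = 0x47
  'P' = 0x50 → acc = 0x17
  'V' = 0x56 → acc = 0x41
  'T' = 0x54 → acc = 0x15
  'G' = 0x47 → acc = 0x52
  ',' = 0x2C → acc = 0x7E
  '9' = 0x39 → acc = 0x47
  '4' = 0x34 → acc = 0x73
  '5' = 0x35 → acc = 0x46
  ',' = 0x2C → acc = 0x6A
  '5' = 0x35 → acc = 0x5F
  '5' = 0x35 → acc = 0x6A
  '2' = 0x32 → acc = 0x58
  '2' = 0x32 → acc = 0x6A
Checksum = 0x6A.

6A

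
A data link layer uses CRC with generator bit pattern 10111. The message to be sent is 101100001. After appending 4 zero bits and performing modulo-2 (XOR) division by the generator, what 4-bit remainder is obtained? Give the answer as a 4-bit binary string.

0101

Append 4 zeros: 1011000010000. Divide by 10111 (XOR where the leading bit is 1):
  pos 0: 10110 XOR 10111 = 00001
  pos 4: 10001 XOR 10111 = 00110
  pos 6: 11000 XOR 10111 = 01111
  pos 7: 11110 XOR 10111 = 01001
  pos 8: 10010 XOR 10111 = 00101
Remainder (last 4 bits) = 0101. This is the CRC / FCS.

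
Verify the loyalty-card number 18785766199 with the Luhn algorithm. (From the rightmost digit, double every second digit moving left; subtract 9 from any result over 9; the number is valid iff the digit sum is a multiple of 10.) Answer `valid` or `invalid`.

From the right, keep odd positions and double even positions (subtract 9 from any doubled value over 9):
  doubled (positions 2,4,...): 9 3 5 7 7 → sum 31
  kept (positions 1,3,...): 9 1 6 5 7 1 → sum 29
Total = 60.
60 mod 10 = 0, so the number is valid.

valid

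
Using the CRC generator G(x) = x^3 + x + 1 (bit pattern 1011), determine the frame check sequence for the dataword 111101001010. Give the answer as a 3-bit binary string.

Append 3 zeros: 111101001010000. Divide by 1011 (XOR where the leading bit is 1):
  pos 0: 1111 XOR 1011 = 0100
  pos 1: 1000 XOR 1011 = 0011
  pos 3: 1110 XOR 1011 = 0101
  pos 4: 1010 XOR 1011 = 0001
  pos 7: 1101 XOR 1011 = 0110
  pos 8: 1100 XOR 1011 = 0111
  pos 9: 1110 XOR 1011 = 0101
  pos 10: 1010 XOR 1011 = 0001
Remainder (last 3 bits) = 010. This is the CRC / FCS.

010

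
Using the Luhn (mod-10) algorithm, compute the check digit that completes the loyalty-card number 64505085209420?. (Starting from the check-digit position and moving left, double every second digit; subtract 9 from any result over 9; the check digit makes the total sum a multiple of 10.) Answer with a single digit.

6

Partial digits right→left: 0 2 4 9 0 2 5 8 0 5 0 5 4 6
Double every second digit counting from the check-digit position (so the 1st, 3rd, 5th, ... of the partial from the right).
  doubled (with −9 where >9): 0 8 0 1 0 0 8 → sum 17
  kept as-is: 2 9 2 8 5 5 6 → sum 37
Total = 17 + 37 = 54.
Check digit = (10 − (54 mod 10)) mod 10 = 6.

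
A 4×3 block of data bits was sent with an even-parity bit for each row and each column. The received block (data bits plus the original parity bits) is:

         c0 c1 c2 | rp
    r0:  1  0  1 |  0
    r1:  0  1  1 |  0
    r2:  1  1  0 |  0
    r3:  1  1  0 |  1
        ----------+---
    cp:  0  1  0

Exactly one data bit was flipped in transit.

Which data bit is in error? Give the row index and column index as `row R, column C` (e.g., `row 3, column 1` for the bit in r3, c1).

row 3, column 0

Recompute each row's even parity and compare to rp:
  r0: data parity 0, sent rp 0 → ok
  r1: data parity 0, sent rp 0 → ok
  r2: data parity 0, sent rp 0 → ok
  r3: data parity 0, sent rp 1 → mismatch
Recompute each column's even parity and compare to cp:
  c0: data parity 1, sent cp 0 → mismatch
  c1: data parity 1, sent cp 1 → ok
  c2: data parity 0, sent cp 0 → ok
Exactly one row (r3) and one column (c0) fail → the flipped bit is at their intersection.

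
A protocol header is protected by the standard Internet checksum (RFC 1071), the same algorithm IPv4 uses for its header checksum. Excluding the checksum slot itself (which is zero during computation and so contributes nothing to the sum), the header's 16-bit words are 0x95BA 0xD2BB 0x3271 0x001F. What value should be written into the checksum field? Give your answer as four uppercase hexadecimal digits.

One's-complement addition (fold any carry out of bit 15 back into bit 0):
  0x95BA + 0xD2BB = 0x16875 → wrap carry → 0x6876
  0x6876 + 0x3271 = 0x09AE7
  0x9AE7 + 0x001F = 0x09B06
One's-complement sum = 0x9B06.
Checksum = ~0x9B06 & 0xFFFF = 0x64F9.

64F9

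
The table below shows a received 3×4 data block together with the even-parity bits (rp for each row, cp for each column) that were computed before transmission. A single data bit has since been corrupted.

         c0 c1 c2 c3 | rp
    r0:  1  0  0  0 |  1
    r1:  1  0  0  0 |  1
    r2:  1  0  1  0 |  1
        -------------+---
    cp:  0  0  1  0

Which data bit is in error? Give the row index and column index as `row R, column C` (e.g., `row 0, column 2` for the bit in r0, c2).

row 2, column 0

Recompute each row's even parity and compare to rp:
  r0: data parity 1, sent rp 1 → ok
  r1: data parity 1, sent rp 1 → ok
  r2: data parity 0, sent rp 1 → mismatch
Recompute each column's even parity and compare to cp:
  c0: data parity 1, sent cp 0 → mismatch
  c1: data parity 0, sent cp 0 → ok
  c2: data parity 1, sent cp 1 → ok
  c3: data parity 0, sent cp 0 → ok
Exactly one row (r2) and one column (c0) fail → the flipped bit is at their intersection.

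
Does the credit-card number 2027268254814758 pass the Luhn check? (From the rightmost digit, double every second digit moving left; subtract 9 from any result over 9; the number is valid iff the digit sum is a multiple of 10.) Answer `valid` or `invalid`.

From the right, keep odd positions and double even positions (subtract 9 from any doubled value over 9):
  doubled (positions 2,4,...): 1 8 7 1 7 4 4 4 → sum 36
  kept (positions 1,3,...): 8 7 1 4 2 6 7 0 → sum 35
Total = 71.
71 mod 10 = 1, so the number is invalid.

invalid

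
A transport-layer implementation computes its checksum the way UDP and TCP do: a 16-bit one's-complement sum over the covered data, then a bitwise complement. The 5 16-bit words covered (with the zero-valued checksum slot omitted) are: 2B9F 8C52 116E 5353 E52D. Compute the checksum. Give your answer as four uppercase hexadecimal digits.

One's-complement addition (fold any carry out of bit 15 back into bit 0):
  0x2B9F + 0x8C52 = 0x0B7F1
  0xB7F1 + 0x116E = 0x0C95F
  0xC95F + 0x5353 = 0x11CB2 → wrap carry → 0x1CB3
  0x1CB3 + 0xE52D = 0x101E0 → wrap carry → 0x01E1
One's-complement sum = 0x01E1.
Checksum = ~0x01E1 & 0xFFFF = 0xFE1E.

FE1E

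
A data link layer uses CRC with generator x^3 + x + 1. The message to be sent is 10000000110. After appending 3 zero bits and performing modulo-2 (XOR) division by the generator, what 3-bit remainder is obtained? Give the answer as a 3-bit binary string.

Append 3 zeros: 10000000110000. Divide by 1011 (XOR where the leading bit is 1):
  pos 0: 1000 XOR 1011 = 0011
  pos 2: 1100 XOR 1011 = 0111
  pos 3: 1110 XOR 1011 = 0101
  pos 4: 1010 XOR 1011 = 0001
  pos 7: 1110 XOR 1011 = 0101
  pos 8: 1010 XOR 1011 = 0001
Remainder (last 3 bits) = 100. This is the CRC / FCS.

100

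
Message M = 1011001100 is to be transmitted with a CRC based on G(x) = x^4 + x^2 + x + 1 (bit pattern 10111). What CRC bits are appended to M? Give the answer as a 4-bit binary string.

1110

Append 4 zeros: 10110011000000. Divide by 10111 (XOR where the leading bit is 1):
  pos 0: 10110 XOR 10111 = 00001
  pos 4: 10110 XOR 10111 = 00001
  pos 8: 10000 XOR 10111 = 00111
Remainder (last 4 bits) = 1110. This is the CRC / FCS.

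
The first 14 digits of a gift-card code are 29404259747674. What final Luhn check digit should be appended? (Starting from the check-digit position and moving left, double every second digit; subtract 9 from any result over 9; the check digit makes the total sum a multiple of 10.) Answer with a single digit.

Partial digits right→left: 4 7 6 7 4 7 9 5 2 4 0 4 9 2
Double every second digit counting from the check-digit position (so the 1st, 3rd, 5th, ... of the partial from the right).
  doubled (with −9 where >9): 8 3 8 9 4 0 9 → sum 41
  kept as-is: 7 7 7 5 4 4 2 → sum 36
Total = 41 + 36 = 77.
Check digit = (10 − (77 mod 10)) mod 10 = 3.

3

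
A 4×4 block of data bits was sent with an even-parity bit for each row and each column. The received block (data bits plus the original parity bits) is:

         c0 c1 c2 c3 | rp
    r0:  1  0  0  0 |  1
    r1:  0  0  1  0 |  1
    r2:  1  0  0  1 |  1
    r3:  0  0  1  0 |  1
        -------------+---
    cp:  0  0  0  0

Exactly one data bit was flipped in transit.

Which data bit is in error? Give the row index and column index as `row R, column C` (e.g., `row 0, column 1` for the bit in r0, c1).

row 2, column 3

Recompute each row's even parity and compare to rp:
  r0: data parity 1, sent rp 1 → ok
  r1: data parity 1, sent rp 1 → ok
  r2: data parity 0, sent rp 1 → mismatch
  r3: data parity 1, sent rp 1 → ok
Recompute each column's even parity and compare to cp:
  c0: data parity 0, sent cp 0 → ok
  c1: data parity 0, sent cp 0 → ok
  c2: data parity 0, sent cp 0 → ok
  c3: data parity 1, sent cp 0 → mismatch
Exactly one row (r2) and one column (c3) fail → the flipped bit is at their intersection.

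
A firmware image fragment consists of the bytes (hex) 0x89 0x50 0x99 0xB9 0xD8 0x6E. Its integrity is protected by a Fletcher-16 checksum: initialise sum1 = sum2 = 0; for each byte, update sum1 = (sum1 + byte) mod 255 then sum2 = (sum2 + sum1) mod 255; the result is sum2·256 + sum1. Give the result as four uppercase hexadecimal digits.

Running sums (mod 255):
  after byte 0 (0x89): sum1=137, sum2=137
  after byte 1 (0x50): sum1=217, sum2=99
  after byte 2 (0x99): sum1=115, sum2=214
  after byte 3 (0xB9): sum1=45, sum2=4
  after byte 4 (0xD8): sum1=6, sum2=10
  after byte 5 (0x6E): sum1=116, sum2=126
Checksum = sum2·256 + sum1 = 126·256 + 116 = 32372 = 0x7E74.

7E74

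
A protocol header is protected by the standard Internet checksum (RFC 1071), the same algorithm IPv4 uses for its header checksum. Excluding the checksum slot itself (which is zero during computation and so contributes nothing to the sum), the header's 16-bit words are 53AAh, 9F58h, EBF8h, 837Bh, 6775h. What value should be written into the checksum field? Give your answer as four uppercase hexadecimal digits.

One's-complement addition (fold any carry out of bit 15 back into bit 0):
  0x53AA + 0x9F58 = 0x0F302
  0xF302 + 0xEBF8 = 0x1DEFA → wrap carry → 0xDEFB
  0xDEFB + 0x837B = 0x16276 → wrap carry → 0x6277
  0x6277 + 0x6775 = 0x0C9EC
One's-complement sum = 0xC9EC.
Checksum = ~0xC9EC & 0xFFFF = 0x3613.

3613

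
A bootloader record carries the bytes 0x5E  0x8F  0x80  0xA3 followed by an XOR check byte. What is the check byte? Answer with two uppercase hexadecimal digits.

F2

XOR the bytes together:
  start with 0x5E
  0x5E ⊕ 0x8F = 0xD1
  0xD1 ⊕ 0x80 = 0x51
  0x51 ⊕ 0xA3 = 0xF2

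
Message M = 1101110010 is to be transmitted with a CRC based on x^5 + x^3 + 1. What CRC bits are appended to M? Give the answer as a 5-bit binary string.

00101

Append 5 zeros: 110111001000000. Divide by 101001 (XOR where the leading bit is 1):
  pos 0: 110111 XOR 101001 = 011110
  pos 1: 111100 XOR 101001 = 010101
  pos 2: 101010 XOR 101001 = 000011
  pos 6: 111000 XOR 101001 = 010001
  pos 7: 100010 XOR 101001 = 001011
  pos 9: 101100 XOR 101001 = 000101
Remainder (last 5 bits) = 00101. This is the CRC / FCS.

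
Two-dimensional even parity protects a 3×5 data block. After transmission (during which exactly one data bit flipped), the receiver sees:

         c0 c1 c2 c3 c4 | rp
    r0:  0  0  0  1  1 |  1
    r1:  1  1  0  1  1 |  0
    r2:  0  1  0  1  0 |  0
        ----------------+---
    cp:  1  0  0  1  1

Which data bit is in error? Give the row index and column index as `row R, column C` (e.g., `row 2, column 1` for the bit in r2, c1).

Recompute each row's even parity and compare to rp:
  r0: data parity 0, sent rp 1 → mismatch
  r1: data parity 0, sent rp 0 → ok
  r2: data parity 0, sent rp 0 → ok
Recompute each column's even parity and compare to cp:
  c0: data parity 1, sent cp 1 → ok
  c1: data parity 0, sent cp 0 → ok
  c2: data parity 0, sent cp 0 → ok
  c3: data parity 1, sent cp 1 → ok
  c4: data parity 0, sent cp 1 → mismatch
Exactly one row (r0) and one column (c4) fail → the flipped bit is at their intersection.

row 0, column 4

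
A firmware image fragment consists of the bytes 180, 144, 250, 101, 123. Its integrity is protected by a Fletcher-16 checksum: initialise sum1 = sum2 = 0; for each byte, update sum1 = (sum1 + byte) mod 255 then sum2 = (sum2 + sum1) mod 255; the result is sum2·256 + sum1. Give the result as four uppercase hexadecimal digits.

Running sums (mod 255):
  after byte 0 (180): sum1=180, sum2=180
  after byte 1 (144): sum1=69, sum2=249
  after byte 2 (250): sum1=64, sum2=58
  after byte 3 (101): sum1=165, sum2=223
  after byte 4 (123): sum1=33, sum2=1
Checksum = sum2·256 + sum1 = 1·256 + 33 = 289 = 0x0121.

0121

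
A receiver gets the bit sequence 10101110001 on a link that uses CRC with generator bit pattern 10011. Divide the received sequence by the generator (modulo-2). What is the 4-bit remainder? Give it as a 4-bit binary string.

1010

Modulo-2 division of 10101110001 by 10011:
  pos 0: 10101 XOR 10011 = 00110
  pos 2: 11011 XOR 10011 = 01000
  pos 3: 10000 XOR 10011 = 00011
  pos 6: 11001 XOR 10011 = 01010
Remainder = 1010 (nonzero — an error is detected).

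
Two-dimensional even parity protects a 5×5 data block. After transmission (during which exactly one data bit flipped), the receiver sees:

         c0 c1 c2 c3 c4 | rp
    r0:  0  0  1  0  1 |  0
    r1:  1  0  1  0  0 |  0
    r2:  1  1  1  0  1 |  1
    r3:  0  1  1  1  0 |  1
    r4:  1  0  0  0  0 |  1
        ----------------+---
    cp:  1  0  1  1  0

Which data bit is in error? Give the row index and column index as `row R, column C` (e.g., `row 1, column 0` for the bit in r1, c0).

row 2, column 2

Recompute each row's even parity and compare to rp:
  r0: data parity 0, sent rp 0 → ok
  r1: data parity 0, sent rp 0 → ok
  r2: data parity 0, sent rp 1 → mismatch
  r3: data parity 1, sent rp 1 → ok
  r4: data parity 1, sent rp 1 → ok
Recompute each column's even parity and compare to cp:
  c0: data parity 1, sent cp 1 → ok
  c1: data parity 0, sent cp 0 → ok
  c2: data parity 0, sent cp 1 → mismatch
  c3: data parity 1, sent cp 1 → ok
  c4: data parity 0, sent cp 0 → ok
Exactly one row (r2) and one column (c2) fail → the flipped bit is at their intersection.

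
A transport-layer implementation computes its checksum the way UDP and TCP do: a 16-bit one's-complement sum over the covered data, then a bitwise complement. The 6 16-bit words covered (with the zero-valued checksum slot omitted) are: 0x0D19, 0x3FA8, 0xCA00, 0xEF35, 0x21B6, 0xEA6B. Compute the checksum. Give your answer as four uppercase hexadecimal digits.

One's-complement addition (fold any carry out of bit 15 back into bit 0):
  0x0D19 + 0x3FA8 = 0x04CC1
  0x4CC1 + 0xCA00 = 0x116C1 → wrap carry → 0x16C2
  0x16C2 + 0xEF35 = 0x105F7 → wrap carry → 0x05F8
  0x05F8 + 0x21B6 = 0x027AE
  0x27AE + 0xEA6B = 0x11219 → wrap carry → 0x121A
One's-complement sum = 0x121A.
Checksum = ~0x121A & 0xFFFF = 0xEDE5.

EDE5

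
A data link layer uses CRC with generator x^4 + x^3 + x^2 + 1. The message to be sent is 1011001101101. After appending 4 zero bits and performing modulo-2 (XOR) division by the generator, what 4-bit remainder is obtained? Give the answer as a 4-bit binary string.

0101

Append 4 zeros: 10110011011010000. Divide by 11101 (XOR where the leading bit is 1):
  pos 0: 10110 XOR 11101 = 01011
  pos 1: 10110 XOR 11101 = 01011
  pos 2: 10111 XOR 11101 = 01010
  pos 3: 10101 XOR 11101 = 01000
  pos 4: 10000 XOR 11101 = 01101
  pos 5: 11011 XOR 11101 = 00110
  pos 7: 11010 XOR 11101 = 00111
  pos 9: 11110 XOR 11101 = 00011
  pos 12: 11000 XOR 11101 = 00101
Remainder (last 4 bits) = 0101. This is the CRC / FCS.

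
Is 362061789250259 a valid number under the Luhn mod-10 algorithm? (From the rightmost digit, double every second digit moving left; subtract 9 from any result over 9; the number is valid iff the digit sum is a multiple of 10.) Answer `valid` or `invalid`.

From the right, keep odd positions and double even positions (subtract 9 from any doubled value over 9):
  doubled (positions 2,4,...): 1 0 4 7 2 0 3 → sum 17
  kept (positions 1,3,...): 9 2 5 9 7 6 2 3 → sum 43
Total = 60.
60 mod 10 = 0, so the number is valid.

valid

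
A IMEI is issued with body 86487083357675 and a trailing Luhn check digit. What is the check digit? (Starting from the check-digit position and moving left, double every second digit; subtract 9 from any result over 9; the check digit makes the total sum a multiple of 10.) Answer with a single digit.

Partial digits right→left: 5 7 6 7 5 3 3 8 0 7 8 4 6 8
Double every second digit counting from the check-digit position (so the 1st, 3rd, 5th, ... of the partial from the right).
  doubled (with −9 where >9): 1 3 1 6 0 7 3 → sum 21
  kept as-is: 7 7 3 8 7 4 8 → sum 44
Total = 21 + 44 = 65.
Check digit = (10 − (65 mod 10)) mod 10 = 5.

5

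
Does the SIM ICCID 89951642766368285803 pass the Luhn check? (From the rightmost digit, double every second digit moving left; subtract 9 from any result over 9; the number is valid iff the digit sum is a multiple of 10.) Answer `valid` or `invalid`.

From the right, keep odd positions and double even positions (subtract 9 from any doubled value over 9):
  doubled (positions 2,4,...): 0 1 4 3 3 5 8 2 9 7 → sum 42
  kept (positions 1,3,...): 3 8 8 8 3 6 2 6 5 9 → sum 58
Total = 100.
100 mod 10 = 0, so the number is valid.

valid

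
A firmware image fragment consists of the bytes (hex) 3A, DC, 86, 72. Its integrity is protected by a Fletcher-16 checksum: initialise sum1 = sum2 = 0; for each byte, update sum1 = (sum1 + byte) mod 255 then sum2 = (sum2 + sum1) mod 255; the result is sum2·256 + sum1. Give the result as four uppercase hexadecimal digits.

Running sums (mod 255):
  after byte 0 (3A): sum1=58, sum2=58
  after byte 1 (DC): sum1=23, sum2=81
  after byte 2 (86): sum1=157, sum2=238
  after byte 3 (72): sum1=16, sum2=254
Checksum = sum2·256 + sum1 = 254·256 + 16 = 65040 = 0xFE10.

FE10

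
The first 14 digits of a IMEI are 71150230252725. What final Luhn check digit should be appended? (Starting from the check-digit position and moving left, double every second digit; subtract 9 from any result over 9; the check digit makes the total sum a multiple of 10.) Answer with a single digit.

Partial digits right→left: 5 2 7 2 5 2 0 3 2 0 5 1 1 7
Double every second digit counting from the check-digit position (so the 1st, 3rd, 5th, ... of the partial from the right).
  doubled (with −9 where >9): 1 5 1 0 4 1 2 → sum 14
  kept as-is: 2 2 2 3 0 1 7 → sum 17
Total = 14 + 17 = 31.
Check digit = (10 − (31 mod 10)) mod 10 = 9.

9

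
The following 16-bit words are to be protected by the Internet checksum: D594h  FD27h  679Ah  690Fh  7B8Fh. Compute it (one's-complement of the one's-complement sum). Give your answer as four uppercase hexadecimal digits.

E109

One's-complement addition (fold any carry out of bit 15 back into bit 0):
  0xD594 + 0xFD27 = 0x1D2BB → wrap carry → 0xD2BC
  0xD2BC + 0x679A = 0x13A56 → wrap carry → 0x3A57
  0x3A57 + 0x690F = 0x0A366
  0xA366 + 0x7B8F = 0x11EF5 → wrap carry → 0x1EF6
One's-complement sum = 0x1EF6.
Checksum = ~0x1EF6 & 0xFFFF = 0xE109.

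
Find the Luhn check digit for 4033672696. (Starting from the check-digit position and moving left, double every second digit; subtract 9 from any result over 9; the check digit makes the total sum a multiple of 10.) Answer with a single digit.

9

Partial digits right→left: 6 9 6 2 7 6 3 3 0 4
Double every second digit counting from the check-digit position (so the 1st, 3rd, 5th, ... of the partial from the right).
  doubled (with −9 where >9): 3 3 5 6 0 → sum 17
  kept as-is: 9 2 6 3 4 → sum 24
Total = 17 + 24 = 41.
Check digit = (10 − (41 mod 10)) mod 10 = 9.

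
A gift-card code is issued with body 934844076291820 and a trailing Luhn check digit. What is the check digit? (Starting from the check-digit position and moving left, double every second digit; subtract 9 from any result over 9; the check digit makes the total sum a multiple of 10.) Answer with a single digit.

9

Partial digits right→left: 0 2 8 1 9 2 6 7 0 4 4 8 4 3 9
Double every second digit counting from the check-digit position (so the 1st, 3rd, 5th, ... of the partial from the right).
  doubled (with −9 where >9): 0 7 9 3 0 8 8 9 → sum 44
  kept as-is: 2 1 2 7 4 8 3 → sum 27
Total = 44 + 27 = 71.
Check digit = (10 − (71 mod 10)) mod 10 = 9.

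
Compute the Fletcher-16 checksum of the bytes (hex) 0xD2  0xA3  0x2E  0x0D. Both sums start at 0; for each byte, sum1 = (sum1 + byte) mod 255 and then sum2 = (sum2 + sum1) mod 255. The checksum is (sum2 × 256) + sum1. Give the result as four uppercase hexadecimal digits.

9FB1

Running sums (mod 255):
  after byte 0 (0xD2): sum1=210, sum2=210
  after byte 1 (0xA3): sum1=118, sum2=73
  after byte 2 (0x2E): sum1=164, sum2=237
  after byte 3 (0x0D): sum1=177, sum2=159
Checksum = sum2·256 + sum1 = 159·256 + 177 = 40881 = 0x9FB1.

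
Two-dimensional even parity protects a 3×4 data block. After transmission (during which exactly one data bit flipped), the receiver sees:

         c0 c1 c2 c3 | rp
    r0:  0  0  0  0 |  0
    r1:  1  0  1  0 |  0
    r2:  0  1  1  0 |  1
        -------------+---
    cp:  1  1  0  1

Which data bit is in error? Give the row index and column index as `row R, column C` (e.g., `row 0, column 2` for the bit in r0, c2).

Recompute each row's even parity and compare to rp:
  r0: data parity 0, sent rp 0 → ok
  r1: data parity 0, sent rp 0 → ok
  r2: data parity 0, sent rp 1 → mismatch
Recompute each column's even parity and compare to cp:
  c0: data parity 1, sent cp 1 → ok
  c1: data parity 1, sent cp 1 → ok
  c2: data parity 0, sent cp 0 → ok
  c3: data parity 0, sent cp 1 → mismatch
Exactly one row (r2) and one column (c3) fail → the flipped bit is at their intersection.

row 2, column 3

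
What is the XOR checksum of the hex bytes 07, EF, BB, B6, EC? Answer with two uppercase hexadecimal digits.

XOR the bytes together:
  start with 0x07
  0x07 ⊕ 0xEF = 0xE8
  0xE8 ⊕ 0xBB = 0x53
  0x53 ⊕ 0xB6 = 0xE5
  0xE5 ⊕ 0xEC = 0x09

09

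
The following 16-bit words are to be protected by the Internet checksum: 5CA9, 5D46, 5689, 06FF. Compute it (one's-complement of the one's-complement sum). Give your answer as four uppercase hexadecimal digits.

E887

One's-complement addition (fold any carry out of bit 15 back into bit 0):
  0x5CA9 + 0x5D46 = 0x0B9EF
  0xB9EF + 0x5689 = 0x11078 → wrap carry → 0x1079
  0x1079 + 0x06FF = 0x01778
One's-complement sum = 0x1778.
Checksum = ~0x1778 & 0xFFFF = 0xE887.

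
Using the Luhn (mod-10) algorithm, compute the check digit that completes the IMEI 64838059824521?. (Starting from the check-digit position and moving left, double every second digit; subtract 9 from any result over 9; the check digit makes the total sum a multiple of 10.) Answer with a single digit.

9

Partial digits right→left: 1 2 5 4 2 8 9 5 0 8 3 8 4 6
Double every second digit counting from the check-digit position (so the 1st, 3rd, 5th, ... of the partial from the right).
  doubled (with −9 where >9): 2 1 4 9 0 6 8 → sum 30
  kept as-is: 2 4 8 5 8 8 6 → sum 41
Total = 30 + 41 = 71.
Check digit = (10 − (71 mod 10)) mod 10 = 9.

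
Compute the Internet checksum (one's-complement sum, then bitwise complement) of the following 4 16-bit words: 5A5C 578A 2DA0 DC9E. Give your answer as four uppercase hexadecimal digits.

43DA

One's-complement addition (fold any carry out of bit 15 back into bit 0):
  0x5A5C + 0x578A = 0x0B1E6
  0xB1E6 + 0x2DA0 = 0x0DF86
  0xDF86 + 0xDC9E = 0x1BC24 → wrap carry → 0xBC25
One's-complement sum = 0xBC25.
Checksum = ~0xBC25 & 0xFFFF = 0x43DA.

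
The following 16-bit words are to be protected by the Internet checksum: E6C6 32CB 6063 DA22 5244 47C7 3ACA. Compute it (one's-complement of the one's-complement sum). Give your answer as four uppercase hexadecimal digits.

One's-complement addition (fold any carry out of bit 15 back into bit 0):
  0xE6C6 + 0x32CB = 0x11991 → wrap carry → 0x1992
  0x1992 + 0x6063 = 0x079F5
  0x79F5 + 0xDA22 = 0x15417 → wrap carry → 0x5418
  0x5418 + 0x5244 = 0x0A65C
  0xA65C + 0x47C7 = 0x0EE23
  0xEE23 + 0x3ACA = 0x128ED → wrap carry → 0x28EE
One's-complement sum = 0x28EE.
Checksum = ~0x28EE & 0xFFFF = 0xD711.

D711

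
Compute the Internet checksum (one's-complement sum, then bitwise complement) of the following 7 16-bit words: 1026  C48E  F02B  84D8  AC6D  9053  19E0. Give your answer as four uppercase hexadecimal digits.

One's-complement addition (fold any carry out of bit 15 back into bit 0):
  0x1026 + 0xC48E = 0x0D4B4
  0xD4B4 + 0xF02B = 0x1C4DF → wrap carry → 0xC4E0
  0xC4E0 + 0x84D8 = 0x149B8 → wrap carry → 0x49B9
  0x49B9 + 0xAC6D = 0x0F626
  0xF626 + 0x9053 = 0x18679 → wrap carry → 0x867A
  0x867A + 0x19E0 = 0x0A05A
One's-complement sum = 0xA05A.
Checksum = ~0xA05A & 0xFFFF = 0x5FA5.

5FA5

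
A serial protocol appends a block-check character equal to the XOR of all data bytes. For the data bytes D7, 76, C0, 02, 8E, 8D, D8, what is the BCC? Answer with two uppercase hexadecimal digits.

B8

XOR the bytes together:
  start with 0xD7
  0xD7 ⊕ 0x76 = 0xA1
  0xA1 ⊕ 0xC0 = 0x61
  0x61 ⊕ 0x02 = 0x63
  0x63 ⊕ 0x8E = 0xED
  0xED ⊕ 0x8D = 0x60
  0x60 ⊕ 0xD8 = 0xB8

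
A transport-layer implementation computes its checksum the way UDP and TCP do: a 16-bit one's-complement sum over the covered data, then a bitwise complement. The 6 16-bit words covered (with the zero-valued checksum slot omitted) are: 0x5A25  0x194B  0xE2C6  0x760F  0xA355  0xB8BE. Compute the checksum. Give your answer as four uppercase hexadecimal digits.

One's-complement addition (fold any carry out of bit 15 back into bit 0):
  0x5A25 + 0x194B = 0x07370
  0x7370 + 0xE2C6 = 0x15636 → wrap carry → 0x5637
  0x5637 + 0x760F = 0x0CC46
  0xCC46 + 0xA355 = 0x16F9B → wrap carry → 0x6F9C
  0x6F9C + 0xB8BE = 0x1285A → wrap carry → 0x285B
One's-complement sum = 0x285B.
Checksum = ~0x285B & 0xFFFF = 0xD7A4.

D7A4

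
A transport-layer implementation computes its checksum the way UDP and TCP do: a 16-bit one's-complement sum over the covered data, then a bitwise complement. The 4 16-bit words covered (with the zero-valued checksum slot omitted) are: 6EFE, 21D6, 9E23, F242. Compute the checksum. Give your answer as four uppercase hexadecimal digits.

One's-complement addition (fold any carry out of bit 15 back into bit 0):
  0x6EFE + 0x21D6 = 0x090D4
  0x90D4 + 0x9E23 = 0x12EF7 → wrap carry → 0x2EF8
  0x2EF8 + 0xF242 = 0x1213A → wrap carry → 0x213B
One's-complement sum = 0x213B.
Checksum = ~0x213B & 0xFFFF = 0xDEC4.

DEC4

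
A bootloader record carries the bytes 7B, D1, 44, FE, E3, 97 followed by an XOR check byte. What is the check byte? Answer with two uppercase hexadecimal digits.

64

XOR the bytes together:
  start with 0x7B
  0x7B ⊕ 0xD1 = 0xAA
  0xAA ⊕ 0x44 = 0xEE
  0xEE ⊕ 0xFE = 0x10
  0x10 ⊕ 0xE3 = 0xF3
  0xF3 ⊕ 0x97 = 0x64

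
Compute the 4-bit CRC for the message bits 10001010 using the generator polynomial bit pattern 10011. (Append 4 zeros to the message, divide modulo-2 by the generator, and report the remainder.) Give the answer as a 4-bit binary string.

0011

Append 4 zeros: 100010100000. Divide by 10011 (XOR where the leading bit is 1):
  pos 0: 10001 XOR 10011 = 00010
  pos 3: 10010 XOR 10011 = 00001
  pos 7: 10000 XOR 10011 = 00011
Remainder (last 4 bits) = 0011. This is the CRC / FCS.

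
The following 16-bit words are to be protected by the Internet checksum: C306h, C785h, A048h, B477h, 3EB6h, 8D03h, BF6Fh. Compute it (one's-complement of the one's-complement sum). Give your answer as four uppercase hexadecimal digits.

One's-complement addition (fold any carry out of bit 15 back into bit 0):
  0xC306 + 0xC785 = 0x18A8B → wrap carry → 0x8A8C
  0x8A8C + 0xA048 = 0x12AD4 → wrap carry → 0x2AD5
  0x2AD5 + 0xB477 = 0x0DF4C
  0xDF4C + 0x3EB6 = 0x11E02 → wrap carry → 0x1E03
  0x1E03 + 0x8D03 = 0x0AB06
  0xAB06 + 0xBF6F = 0x16A75 → wrap carry → 0x6A76
One's-complement sum = 0x6A76.
Checksum = ~0x6A76 & 0xFFFF = 0x9589.

9589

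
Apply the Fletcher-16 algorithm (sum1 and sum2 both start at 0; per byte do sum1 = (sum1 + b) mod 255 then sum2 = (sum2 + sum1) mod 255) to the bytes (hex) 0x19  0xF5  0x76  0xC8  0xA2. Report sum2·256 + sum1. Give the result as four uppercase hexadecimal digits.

ECF0

Running sums (mod 255):
  after byte 0 (0x19): sum1=25, sum2=25
  after byte 1 (0xF5): sum1=15, sum2=40
  after byte 2 (0x76): sum1=133, sum2=173
  after byte 3 (0xC8): sum1=78, sum2=251
  after byte 4 (0xA2): sum1=240, sum2=236
Checksum = sum2·256 + sum1 = 236·256 + 240 = 60656 = 0xECF0.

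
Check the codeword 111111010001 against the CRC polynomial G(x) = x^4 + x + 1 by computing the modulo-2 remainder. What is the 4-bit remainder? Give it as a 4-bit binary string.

Modulo-2 division of 111111010001 by 10011:
  pos 0: 11111 XOR 10011 = 01100
  pos 1: 11001 XOR 10011 = 01010
  pos 2: 10100 XOR 10011 = 00111
  pos 4: 11110 XOR 10011 = 01101
  pos 5: 11010 XOR 10011 = 01001
  pos 6: 10010 XOR 10011 = 00001
Remainder = 0011 (nonzero — an error is detected).

0011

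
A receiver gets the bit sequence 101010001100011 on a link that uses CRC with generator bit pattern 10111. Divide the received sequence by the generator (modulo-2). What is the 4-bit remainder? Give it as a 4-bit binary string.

0001

Modulo-2 division of 101010001100011 by 10111:
  pos 0: 10101 XOR 10111 = 00010
  pos 3: 10000 XOR 10111 = 00111
  pos 5: 11111 XOR 10111 = 01000
  pos 6: 10000 XOR 10111 = 00111
  pos 8: 11100 XOR 10111 = 01011
  pos 9: 10111 XOR 10111 = 00000
Remainder = 0001 (nonzero — an error is detected).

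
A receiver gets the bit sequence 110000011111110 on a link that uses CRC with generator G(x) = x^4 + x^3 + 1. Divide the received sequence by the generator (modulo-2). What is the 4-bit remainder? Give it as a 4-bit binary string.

1110

Modulo-2 division of 110000011111110 by 11001:
  pos 0: 11000 XOR 11001 = 00001
  pos 4: 10011 XOR 11001 = 01010
  pos 5: 10101 XOR 11001 = 01100
  pos 6: 11001 XOR 11001 = 00000
Remainder = 1110 (nonzero — an error is detected).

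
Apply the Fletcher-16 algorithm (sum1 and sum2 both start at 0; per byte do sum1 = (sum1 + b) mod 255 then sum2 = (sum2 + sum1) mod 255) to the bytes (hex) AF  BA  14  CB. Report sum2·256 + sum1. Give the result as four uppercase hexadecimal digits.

E24A

Running sums (mod 255):
  after byte 0 (AF): sum1=175, sum2=175
  after byte 1 (BA): sum1=106, sum2=26
  after byte 2 (14): sum1=126, sum2=152
  after byte 3 (CB): sum1=74, sum2=226
Checksum = sum2·256 + sum1 = 226·256 + 74 = 57930 = 0xE24A.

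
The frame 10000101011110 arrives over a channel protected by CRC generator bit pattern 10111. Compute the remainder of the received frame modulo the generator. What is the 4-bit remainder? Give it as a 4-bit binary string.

Modulo-2 division of 10000101011110 by 10111:
  pos 0: 10000 XOR 10111 = 00111
  pos 2: 11110 XOR 10111 = 01001
  pos 3: 10011 XOR 10111 = 00100
  pos 5: 10001 XOR 10111 = 00110
  pos 7: 11011 XOR 10111 = 01100
  pos 8: 11001 XOR 10111 = 01110
  pos 9: 11100 XOR 10111 = 01011
Remainder = 1011 (nonzero — an error is detected).

1011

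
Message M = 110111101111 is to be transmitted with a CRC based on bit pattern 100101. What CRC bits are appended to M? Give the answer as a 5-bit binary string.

Append 5 zeros: 11011110111100000. Divide by 100101 (XOR where the leading bit is 1):
  pos 0: 110111 XOR 100101 = 010010
  pos 1: 100101 XOR 100101 = 000000
  pos 8: 111100 XOR 100101 = 011001
  pos 9: 110010 XOR 100101 = 010111
  pos 10: 101110 XOR 100101 = 001011
Remainder (last 5 bits) = 10110. This is the CRC / FCS.

10110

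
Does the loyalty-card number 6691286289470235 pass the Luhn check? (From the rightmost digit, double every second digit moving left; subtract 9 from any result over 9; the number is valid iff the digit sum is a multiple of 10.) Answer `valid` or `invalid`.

valid

From the right, keep odd positions and double even positions (subtract 9 from any doubled value over 9):
  doubled (positions 2,4,...): 6 0 8 7 3 4 9 3 → sum 40
  kept (positions 1,3,...): 5 2 7 9 2 8 1 6 → sum 40
Total = 80.
80 mod 10 = 0, so the number is valid.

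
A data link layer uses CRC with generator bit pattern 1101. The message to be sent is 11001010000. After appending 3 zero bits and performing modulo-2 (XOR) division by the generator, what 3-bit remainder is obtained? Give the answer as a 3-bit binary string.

Append 3 zeros: 11001010000000. Divide by 1101 (XOR where the leading bit is 1):
  pos 0: 1100 XOR 1101 = 0001
  pos 3: 1101 XOR 1101 = 0000
Remainder (last 3 bits) = 000. This is the CRC / FCS.

000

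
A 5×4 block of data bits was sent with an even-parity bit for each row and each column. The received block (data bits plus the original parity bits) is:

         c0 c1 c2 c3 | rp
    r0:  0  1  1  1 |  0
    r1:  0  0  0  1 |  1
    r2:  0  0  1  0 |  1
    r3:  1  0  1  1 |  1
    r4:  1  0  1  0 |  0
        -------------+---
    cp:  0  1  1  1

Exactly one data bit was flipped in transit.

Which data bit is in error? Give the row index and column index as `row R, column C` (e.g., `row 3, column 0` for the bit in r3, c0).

Recompute each row's even parity and compare to rp:
  r0: data parity 1, sent rp 0 → mismatch
  r1: data parity 1, sent rp 1 → ok
  r2: data parity 1, sent rp 1 → ok
  r3: data parity 1, sent rp 1 → ok
  r4: data parity 0, sent rp 0 → ok
Recompute each column's even parity and compare to cp:
  c0: data parity 0, sent cp 0 → ok
  c1: data parity 1, sent cp 1 → ok
  c2: data parity 0, sent cp 1 → mismatch
  c3: data parity 1, sent cp 1 → ok
Exactly one row (r0) and one column (c2) fail → the flipped bit is at their intersection.

row 0, column 2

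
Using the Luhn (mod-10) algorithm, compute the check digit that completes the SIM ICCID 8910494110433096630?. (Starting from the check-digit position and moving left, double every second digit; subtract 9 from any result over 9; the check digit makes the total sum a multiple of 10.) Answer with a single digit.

6

Partial digits right→left: 0 3 6 6 9 0 3 3 4 0 1 1 4 9 4 0 1 9 8
Double every second digit counting from the check-digit position (so the 1st, 3rd, 5th, ... of the partial from the right).
  doubled (with −9 where >9): 0 3 9 6 8 2 8 8 2 7 → sum 53
  kept as-is: 3 6 0 3 0 1 9 0 9 → sum 31
Total = 53 + 31 = 84.
Check digit = (10 − (84 mod 10)) mod 10 = 6.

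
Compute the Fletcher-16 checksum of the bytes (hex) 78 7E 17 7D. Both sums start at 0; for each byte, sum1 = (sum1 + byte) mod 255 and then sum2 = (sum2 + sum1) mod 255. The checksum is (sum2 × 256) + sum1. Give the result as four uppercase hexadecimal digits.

098B

Running sums (mod 255):
  after byte 0 (78): sum1=120, sum2=120
  after byte 1 (7E): sum1=246, sum2=111
  after byte 2 (17): sum1=14, sum2=125
  after byte 3 (7D): sum1=139, sum2=9
Checksum = sum2·256 + sum1 = 9·256 + 139 = 2443 = 0x098B.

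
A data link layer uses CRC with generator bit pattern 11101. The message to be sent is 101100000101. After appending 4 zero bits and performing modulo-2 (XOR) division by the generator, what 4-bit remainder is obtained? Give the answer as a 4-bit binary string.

Append 4 zeros: 1011000001010000. Divide by 11101 (XOR where the leading bit is 1):
  pos 0: 10110 XOR 11101 = 01011
  pos 1: 10110 XOR 11101 = 01011
  pos 2: 10110 XOR 11101 = 01011
  pos 3: 10110 XOR 11101 = 01011
  pos 4: 10110 XOR 11101 = 01011
  pos 5: 10111 XOR 11101 = 01010
  pos 6: 10100 XOR 11101 = 01001
  pos 7: 10011 XOR 11101 = 01110
  pos 8: 11100 XOR 11101 = 00001
Remainder (last 4 bits) = 1000. This is the CRC / FCS.

1000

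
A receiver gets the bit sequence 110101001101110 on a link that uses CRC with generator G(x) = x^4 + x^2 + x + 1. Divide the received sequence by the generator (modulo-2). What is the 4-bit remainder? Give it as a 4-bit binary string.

0010

Modulo-2 division of 110101001101110 by 10111:
  pos 0: 11010 XOR 10111 = 01101
  pos 1: 11011 XOR 10111 = 01100
  pos 2: 11000 XOR 10111 = 01111
  pos 3: 11110 XOR 10111 = 01001
  pos 4: 10011 XOR 10111 = 00100
  pos 6: 10010 XOR 10111 = 00101
  pos 8: 10111 XOR 10111 = 00000
Remainder = 0010 (nonzero — an error is detected).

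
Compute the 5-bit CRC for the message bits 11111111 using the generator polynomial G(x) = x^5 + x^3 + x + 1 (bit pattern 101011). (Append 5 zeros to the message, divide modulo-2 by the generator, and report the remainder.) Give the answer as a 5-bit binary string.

Append 5 zeros: 1111111100000. Divide by 101011 (XOR where the leading bit is 1):
  pos 0: 111111 XOR 101011 = 010100
  pos 1: 101001 XOR 101011 = 000010
  pos 5: 101000 XOR 101011 = 000011
Remainder (last 5 bits) = 01100. This is the CRC / FCS.

01100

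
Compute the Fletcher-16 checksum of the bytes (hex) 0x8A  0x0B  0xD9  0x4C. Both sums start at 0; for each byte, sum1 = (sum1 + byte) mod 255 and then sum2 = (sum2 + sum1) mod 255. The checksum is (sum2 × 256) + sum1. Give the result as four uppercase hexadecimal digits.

4BBB

Running sums (mod 255):
  after byte 0 (0x8A): sum1=138, sum2=138
  after byte 1 (0x0B): sum1=149, sum2=32
  after byte 2 (0xD9): sum1=111, sum2=143
  after byte 3 (0x4C): sum1=187, sum2=75
Checksum = sum2·256 + sum1 = 75·256 + 187 = 19387 = 0x4BBB.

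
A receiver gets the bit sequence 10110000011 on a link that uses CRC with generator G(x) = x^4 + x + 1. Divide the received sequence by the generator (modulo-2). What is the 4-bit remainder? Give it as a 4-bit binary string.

1010

Modulo-2 division of 10110000011 by 10011:
  pos 0: 10110 XOR 10011 = 00101
  pos 2: 10100 XOR 10011 = 00111
  pos 4: 11100 XOR 10011 = 01111
  pos 5: 11111 XOR 10011 = 01100
  pos 6: 11001 XOR 10011 = 01010
Remainder = 1010 (nonzero — an error is detected).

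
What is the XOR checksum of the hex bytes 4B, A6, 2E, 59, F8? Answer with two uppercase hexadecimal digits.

XOR the bytes together:
  start with 0x4B
  0x4B ⊕ 0xA6 = 0xED
  0xED ⊕ 0x2E = 0xC3
  0xC3 ⊕ 0x59 = 0x9A
  0x9A ⊕ 0xF8 = 0x62

62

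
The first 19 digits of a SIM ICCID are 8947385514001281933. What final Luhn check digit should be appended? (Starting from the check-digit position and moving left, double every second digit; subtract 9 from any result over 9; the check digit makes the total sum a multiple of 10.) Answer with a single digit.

Partial digits right→left: 3 3 9 1 8 2 1 0 0 4 1 5 5 8 3 7 4 9 8
Double every second digit counting from the check-digit position (so the 1st, 3rd, 5th, ... of the partial from the right).
  doubled (with −9 where >9): 6 9 7 2 0 2 1 6 8 7 → sum 48
  kept as-is: 3 1 2 0 4 5 8 7 9 → sum 39
Total = 48 + 39 = 87.
Check digit = (10 − (87 mod 10)) mod 10 = 3.

3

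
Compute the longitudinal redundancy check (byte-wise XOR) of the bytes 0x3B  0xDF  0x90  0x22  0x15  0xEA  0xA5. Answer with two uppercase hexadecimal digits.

0C

XOR the bytes together:
  start with 0x3B
  0x3B ⊕ 0xDF = 0xE4
  0xE4 ⊕ 0x90 = 0x74
  0x74 ⊕ 0x22 = 0x56
  0x56 ⊕ 0x15 = 0x43
  0x43 ⊕ 0xEA = 0xA9
  0xA9 ⊕ 0xA5 = 0x0C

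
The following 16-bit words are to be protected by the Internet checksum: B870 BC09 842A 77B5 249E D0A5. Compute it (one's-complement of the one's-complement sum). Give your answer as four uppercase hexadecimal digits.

One's-complement addition (fold any carry out of bit 15 back into bit 0):
  0xB870 + 0xBC09 = 0x17479 → wrap carry → 0x747A
  0x747A + 0x842A = 0x0F8A4
  0xF8A4 + 0x77B5 = 0x17059 → wrap carry → 0x705A
  0x705A + 0x249E = 0x094F8
  0x94F8 + 0xD0A5 = 0x1659D → wrap carry → 0x659E
One's-complement sum = 0x659E.
Checksum = ~0x659E & 0xFFFF = 0x9A61.

9A61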